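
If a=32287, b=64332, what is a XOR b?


32287 ^ 64332 = 34131

34131


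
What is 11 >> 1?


0b1011 >> 1 = 0b101 = 5

5


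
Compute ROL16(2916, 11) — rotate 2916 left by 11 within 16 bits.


Rotate 0b101101100100 left by 11 (16-bit) = 0b10000001011011 = 8283

8283


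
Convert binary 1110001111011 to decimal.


1110001111011 in decimal = 7291

7291


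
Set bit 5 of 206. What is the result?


206 | (1 << 5) = 206 | 32 = 238

238


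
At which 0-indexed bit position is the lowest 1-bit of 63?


0b111111. Lowest set bit at position 0

0


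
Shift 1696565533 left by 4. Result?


0b1100101000111111000100100011101 << 4 = 0b11001010001111110001001000111010000 = 27145048528

27145048528


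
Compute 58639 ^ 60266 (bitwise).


0b1110010100001111 ^ 0b1110101101101010 = 0b111001100101 = 3685

3685


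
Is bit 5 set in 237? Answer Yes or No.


0b11101101, bit 5 = 1. Yes

Yes


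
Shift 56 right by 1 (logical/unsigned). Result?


0b111000 >> 1 = 0b11100 = 28

28


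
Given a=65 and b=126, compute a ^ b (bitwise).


65 ^ 126 = 63

63


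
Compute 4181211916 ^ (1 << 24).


4181211916 ^ (1 << 24) = 4181211916 ^ 16777216 = 4164434700

4164434700


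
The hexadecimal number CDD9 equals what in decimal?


CDD9 hex = 52697 decimal

52697


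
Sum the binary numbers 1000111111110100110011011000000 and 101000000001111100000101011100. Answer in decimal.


1000111111110100110011011000000 + 101000000001111100000101011100 = 1110000000000100010100000011100 = 1879189532

1879189532


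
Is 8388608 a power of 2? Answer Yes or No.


0b100000000000000000000000. Only one bit set => Yes

Yes


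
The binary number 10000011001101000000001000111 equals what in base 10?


10000011001101000000001000111 in decimal = 275152967

275152967


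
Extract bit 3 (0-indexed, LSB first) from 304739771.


0b10010001010011111010110111011, position 3 = 1

1


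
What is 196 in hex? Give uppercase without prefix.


196 = C4 hex

C4


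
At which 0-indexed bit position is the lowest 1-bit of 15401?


0b11110000101001. Lowest set bit at position 0

0


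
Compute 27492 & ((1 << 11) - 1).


27492 & 2047 = 868

868


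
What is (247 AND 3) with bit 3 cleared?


Step 1: 247 & 3 = 3
Step 2: 3 & ~(1 << 3) = 3

3


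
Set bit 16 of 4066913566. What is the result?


4066913566 | (1 << 16) = 4066913566 | 65536 = 4066979102

4066979102


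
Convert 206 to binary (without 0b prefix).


206 = 11001110 in binary

11001110


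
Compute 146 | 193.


0b10010010 | 0b11000001 = 0b11010011 = 211

211


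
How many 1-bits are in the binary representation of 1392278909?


0b1010010111111000111110101111101 has 21 set bits

21


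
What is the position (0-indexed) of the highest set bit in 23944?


0b101110110001000. Highest set bit at position 14

14


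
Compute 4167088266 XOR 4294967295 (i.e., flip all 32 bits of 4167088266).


4167088266 ^ 4294967295 = 127879029

127879029


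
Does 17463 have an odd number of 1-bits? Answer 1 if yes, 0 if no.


0b100010000110111 has 7 ones => parity 1

1


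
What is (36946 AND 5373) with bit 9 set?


Step 1: 36946 & 5373 = 4176
Step 2: 4176 | (1 << 9) = 4176 | 512 = 4688

4688


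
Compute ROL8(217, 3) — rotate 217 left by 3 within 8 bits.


Rotate 0b11011001 left by 3 (8-bit) = 0b11001110 = 206

206


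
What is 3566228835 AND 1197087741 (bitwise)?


0b11010100100100000101010101100011 & 0b1000111010110100001101111111101 = 0b1000100000100000001000101100001 = 1141903713

1141903713


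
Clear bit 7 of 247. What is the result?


247 & ~(1 << 7) = 119

119


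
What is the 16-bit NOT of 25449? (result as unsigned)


~0b110001101101001 = 0b1001110010010110 = 40086 (16-bit unsigned)

40086


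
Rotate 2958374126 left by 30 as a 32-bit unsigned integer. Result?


Rotate 0b10110000010101010011010011101110 left by 30 (32-bit) = 0b10101100000101010100110100111011 = 2887077179

2887077179


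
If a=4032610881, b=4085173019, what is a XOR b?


4032610881 ^ 4085173019 = 52562266

52562266


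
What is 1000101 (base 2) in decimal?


1000101 in decimal = 69

69


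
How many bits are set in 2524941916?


0b10010110011111111000111001011100 has 19 set bits

19


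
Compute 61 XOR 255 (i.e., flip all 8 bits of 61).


61 ^ 255 = 194

194


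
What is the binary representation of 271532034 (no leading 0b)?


271532034 = 10000001011110100000000000010 in binary

10000001011110100000000000010


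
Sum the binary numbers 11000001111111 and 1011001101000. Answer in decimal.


11000001111111 + 1011001101000 = 100011011100111 = 18151

18151


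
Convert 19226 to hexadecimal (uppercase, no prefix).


19226 = 4B1A hex

4B1A


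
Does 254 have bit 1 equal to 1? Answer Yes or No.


0b11111110, bit 1 = 1. Yes

Yes


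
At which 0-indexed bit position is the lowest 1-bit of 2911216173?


0b10101101100001011010001000101101. Lowest set bit at position 0

0


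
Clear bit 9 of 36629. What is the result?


36629 & ~(1 << 9) = 36117

36117


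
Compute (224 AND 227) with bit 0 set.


Step 1: 224 & 227 = 224
Step 2: 224 | (1 << 0) = 224 | 1 = 225

225


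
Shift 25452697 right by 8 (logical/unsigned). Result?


0b1100001000110000010011001 >> 8 = 0b11000010001100000 = 99424

99424


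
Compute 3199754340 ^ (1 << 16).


3199754340 ^ (1 << 16) = 3199754340 ^ 65536 = 3199819876

3199819876


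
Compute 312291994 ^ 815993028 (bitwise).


0b10010100111010011001010011010 ^ 0b110000101000110001000011000100 = 0b100010001111100010001001011110 = 574497374

574497374


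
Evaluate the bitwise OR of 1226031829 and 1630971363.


0b1001001000100111100001011010101 | 0b1100001001101101010010111100011 = 0b1101001001101111110011111110111 = 1765271543

1765271543


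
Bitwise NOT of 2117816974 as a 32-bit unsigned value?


~0b1111110001110110101001010001110 = 0b10000001110001001010110101110001 = 2177150321 (32-bit unsigned)

2177150321


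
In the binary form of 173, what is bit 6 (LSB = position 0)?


0b10101101, position 6 = 0

0


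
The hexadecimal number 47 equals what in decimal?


47 hex = 71 decimal

71


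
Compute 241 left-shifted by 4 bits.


0b11110001 << 4 = 0b111100010000 = 3856

3856


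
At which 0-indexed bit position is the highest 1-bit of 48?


0b110000. Highest set bit at position 5

5


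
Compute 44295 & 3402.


0b1010110100000111 & 0b110101001010 = 0b110100000010 = 3330

3330


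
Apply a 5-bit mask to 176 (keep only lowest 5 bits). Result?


176 & 31 = 16

16


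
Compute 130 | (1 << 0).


130 | (1 << 0) = 130 | 1 = 131

131


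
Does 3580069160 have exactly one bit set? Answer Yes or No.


0b11010101011000111000010100101000. Multiple bits set => No

No


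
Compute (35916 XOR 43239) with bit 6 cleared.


Step 1: 35916 ^ 43239 = 9387
Step 2: 9387 & ~(1 << 6) = 9387

9387


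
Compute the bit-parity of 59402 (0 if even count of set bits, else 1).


0b1110100000001010 has 6 ones => parity 0

0


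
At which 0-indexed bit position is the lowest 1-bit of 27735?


0b110110001010111. Lowest set bit at position 0

0


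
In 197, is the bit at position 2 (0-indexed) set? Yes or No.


0b11000101, bit 2 = 1. Yes

Yes


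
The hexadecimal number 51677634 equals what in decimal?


51677634 hex = 1365734964 decimal

1365734964


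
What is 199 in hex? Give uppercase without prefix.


199 = C7 hex

C7


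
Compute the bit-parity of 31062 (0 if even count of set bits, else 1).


0b111100101010110 has 9 ones => parity 1

1


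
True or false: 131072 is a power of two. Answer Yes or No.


0b100000000000000000. Only one bit set => Yes

Yes


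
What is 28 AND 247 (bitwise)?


0b11100 & 0b11110111 = 0b10100 = 20

20


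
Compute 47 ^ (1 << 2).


47 ^ (1 << 2) = 47 ^ 4 = 43

43


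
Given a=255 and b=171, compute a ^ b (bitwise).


255 ^ 171 = 84

84


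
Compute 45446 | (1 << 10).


45446 | (1 << 10) = 45446 | 1024 = 46470

46470


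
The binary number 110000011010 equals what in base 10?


110000011010 in decimal = 3098

3098


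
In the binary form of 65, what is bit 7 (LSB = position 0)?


0b1000001, position 7 = 0

0


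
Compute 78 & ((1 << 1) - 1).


78 & 1 = 0

0


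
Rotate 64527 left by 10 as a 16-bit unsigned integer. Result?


Rotate 0b1111110000001111 left by 10 (16-bit) = 0b11111111110000 = 16368

16368


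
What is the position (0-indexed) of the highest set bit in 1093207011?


0b1000001001010010000001111100011. Highest set bit at position 30

30


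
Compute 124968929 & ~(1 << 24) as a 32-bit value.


124968929 & ~(1 << 24) = 108191713

108191713


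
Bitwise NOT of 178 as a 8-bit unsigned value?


~0b10110010 = 0b1001101 = 77 (8-bit unsigned)

77


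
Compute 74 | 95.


0b1001010 | 0b1011111 = 0b1011111 = 95

95


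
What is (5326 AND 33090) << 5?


Step 1: 5326 & 33090 = 66
Step 2: 66 << 5 = 2112

2112


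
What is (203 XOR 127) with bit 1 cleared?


Step 1: 203 ^ 127 = 180
Step 2: 180 & ~(1 << 1) = 180

180


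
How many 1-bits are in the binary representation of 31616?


0b111101110000000 has 7 set bits

7


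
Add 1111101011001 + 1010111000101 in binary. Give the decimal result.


1111101011001 + 1010111000101 = 11010100011110 = 13598

13598


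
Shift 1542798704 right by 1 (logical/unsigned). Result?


0b1011011111101010011110101110000 >> 1 = 0b101101111110101001111010111000 = 771399352

771399352


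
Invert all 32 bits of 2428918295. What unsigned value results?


2428918295 ^ 4294967295 = 1866049000

1866049000


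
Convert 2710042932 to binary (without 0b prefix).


2710042932 = 10100001100001111111100100110100 in binary

10100001100001111111100100110100


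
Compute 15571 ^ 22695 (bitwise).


0b11110011010011 ^ 0b101100010100111 = 0b110010001110100 = 25716

25716


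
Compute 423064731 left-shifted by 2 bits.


0b11001001101110111010010011011 << 2 = 0b1100100110111011101001001101100 = 1692258924

1692258924


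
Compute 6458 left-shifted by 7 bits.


0b1100100111010 << 7 = 0b11001001110100000000 = 826624

826624


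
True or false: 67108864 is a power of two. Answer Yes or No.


0b100000000000000000000000000. Only one bit set => Yes

Yes


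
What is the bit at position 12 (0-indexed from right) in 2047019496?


0b1111010000000110000100111101000, position 12 = 0

0


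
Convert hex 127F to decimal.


127F hex = 4735 decimal

4735


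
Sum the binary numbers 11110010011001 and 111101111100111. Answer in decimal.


11110010011001 + 111101111100111 = 1011100010000000 = 47232

47232


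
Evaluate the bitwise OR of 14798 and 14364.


0b11100111001110 | 0b11100000011100 = 0b11100111011110 = 14814

14814


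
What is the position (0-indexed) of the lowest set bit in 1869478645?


0b1101111011011011111101011110101. Lowest set bit at position 0

0


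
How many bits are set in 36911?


0b1001000000101111 has 7 set bits

7


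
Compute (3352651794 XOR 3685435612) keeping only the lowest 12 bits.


Step 1: 3352651794 ^ 3685435612 = 478027982
Step 2: 478027982 & 4095 = 206

206


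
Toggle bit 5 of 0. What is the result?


0 ^ (1 << 5) = 0 ^ 32 = 32

32


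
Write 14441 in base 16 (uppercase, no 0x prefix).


14441 = 3869 hex

3869


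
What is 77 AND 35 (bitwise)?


0b1001101 & 0b100011 = 0b1 = 1

1


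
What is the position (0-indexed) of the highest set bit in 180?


0b10110100. Highest set bit at position 7

7


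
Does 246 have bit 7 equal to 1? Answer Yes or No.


0b11110110, bit 7 = 1. Yes

Yes


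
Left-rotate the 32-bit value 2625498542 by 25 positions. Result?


Rotate 0b10011100011111011110110110101110 left by 25 (32-bit) = 0b1011101001110001111101111011011 = 1564015579

1564015579


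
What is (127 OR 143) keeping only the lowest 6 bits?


Step 1: 127 | 143 = 255
Step 2: 255 & 63 = 63

63


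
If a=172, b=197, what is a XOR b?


172 ^ 197 = 105

105


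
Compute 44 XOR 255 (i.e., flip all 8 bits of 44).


44 ^ 255 = 211

211


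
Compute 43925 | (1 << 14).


43925 | (1 << 14) = 43925 | 16384 = 60309

60309


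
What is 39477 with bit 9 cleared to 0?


39477 & ~(1 << 9) = 38965

38965


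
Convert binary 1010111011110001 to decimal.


1010111011110001 in decimal = 44785

44785


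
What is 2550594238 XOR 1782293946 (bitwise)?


0b10011000000001101111101010111110 ^ 0b1101010001110111010010110111010 = 0b11110010001111010101111100000100 = 4064108292

4064108292


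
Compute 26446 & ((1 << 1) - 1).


26446 & 1 = 0

0


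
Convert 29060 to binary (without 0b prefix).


29060 = 111000110000100 in binary

111000110000100


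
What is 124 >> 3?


0b1111100 >> 3 = 0b1111 = 15

15


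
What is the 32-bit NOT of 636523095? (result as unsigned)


~0b100101111100001001001001010111 = 0b11011010000011110110110110101000 = 3658444200 (32-bit unsigned)

3658444200


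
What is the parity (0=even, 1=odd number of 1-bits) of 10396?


0b10100010011100 has 6 ones => parity 0

0


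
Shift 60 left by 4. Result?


0b111100 << 4 = 0b1111000000 = 960

960


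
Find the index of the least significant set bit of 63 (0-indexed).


0b111111. Lowest set bit at position 0

0


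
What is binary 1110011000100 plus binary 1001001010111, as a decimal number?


1110011000100 + 1001001010111 = 10111100011011 = 12059

12059


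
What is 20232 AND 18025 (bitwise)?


0b100111100001000 & 0b100011001101001 = 0b100011000001000 = 17928

17928


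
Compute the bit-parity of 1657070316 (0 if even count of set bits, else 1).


0b1100010110001001110001011101100 has 15 ones => parity 1

1


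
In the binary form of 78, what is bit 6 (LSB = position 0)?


0b1001110, position 6 = 1

1


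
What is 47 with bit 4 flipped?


47 ^ (1 << 4) = 47 ^ 16 = 63

63


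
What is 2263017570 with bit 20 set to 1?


2263017570 | (1 << 20) = 2263017570 | 1048576 = 2264066146

2264066146


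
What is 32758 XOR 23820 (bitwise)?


0b111111111110110 ^ 0b101110100001100 = 0b10001011111010 = 8954

8954


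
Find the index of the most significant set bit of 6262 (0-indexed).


0b1100001110110. Highest set bit at position 12

12


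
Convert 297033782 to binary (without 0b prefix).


297033782 = 10001101101000110000000110110 in binary

10001101101000110000000110110


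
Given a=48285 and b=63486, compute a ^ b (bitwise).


48285 ^ 63486 = 19299

19299


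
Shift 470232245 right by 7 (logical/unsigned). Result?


0b11100000001110010110010110101 >> 7 = 0b1110000000111001011001 = 3673689

3673689


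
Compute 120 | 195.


0b1111000 | 0b11000011 = 0b11111011 = 251

251


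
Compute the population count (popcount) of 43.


0b101011 has 4 set bits

4


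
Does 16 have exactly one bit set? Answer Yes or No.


0b10000. Only one bit set => Yes

Yes


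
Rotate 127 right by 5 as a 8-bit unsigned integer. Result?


Rotate 0b1111111 right by 5 (8-bit) = 0b11111011 = 251

251


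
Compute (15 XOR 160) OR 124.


Step 1: 15 ^ 160 = 175
Step 2: 175 | 124 = 255

255


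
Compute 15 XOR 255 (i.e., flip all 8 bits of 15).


15 ^ 255 = 240

240


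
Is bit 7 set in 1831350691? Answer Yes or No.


0b1101101001010000011000110100011, bit 7 = 1. Yes

Yes


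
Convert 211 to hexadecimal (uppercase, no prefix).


211 = D3 hex

D3


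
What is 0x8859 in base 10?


8859 hex = 34905 decimal

34905


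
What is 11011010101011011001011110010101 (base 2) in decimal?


11011010101011011001011110010101 in decimal = 3668809621

3668809621


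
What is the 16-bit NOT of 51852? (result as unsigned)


~0b1100101010001100 = 0b11010101110011 = 13683 (16-bit unsigned)

13683


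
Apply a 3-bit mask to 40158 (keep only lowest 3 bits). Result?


40158 & 7 = 6

6


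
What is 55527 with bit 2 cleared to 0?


55527 & ~(1 << 2) = 55523

55523


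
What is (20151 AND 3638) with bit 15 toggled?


Step 1: 20151 & 3638 = 3638
Step 2: 3638 ^ (1 << 15) = 3638 ^ 32768 = 36406

36406


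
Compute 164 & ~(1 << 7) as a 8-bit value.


164 & ~(1 << 7) = 36

36


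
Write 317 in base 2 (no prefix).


317 = 100111101 in binary

100111101


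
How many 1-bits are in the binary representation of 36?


0b100100 has 2 set bits

2


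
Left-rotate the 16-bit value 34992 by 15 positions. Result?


Rotate 0b1000100010110000 left by 15 (16-bit) = 0b100010001011000 = 17496

17496


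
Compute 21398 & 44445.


0b101001110010110 & 0b1010110110011101 = 0b110010100 = 404

404


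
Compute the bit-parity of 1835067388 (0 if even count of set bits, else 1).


0b1101101011000001110011111111100 has 19 ones => parity 1

1


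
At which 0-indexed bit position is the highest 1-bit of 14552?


0b11100011011000. Highest set bit at position 13

13


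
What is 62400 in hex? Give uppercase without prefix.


62400 = F3C0 hex

F3C0


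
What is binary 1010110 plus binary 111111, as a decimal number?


1010110 + 111111 = 10010101 = 149

149


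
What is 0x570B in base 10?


570B hex = 22283 decimal

22283


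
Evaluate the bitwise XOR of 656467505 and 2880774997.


0b100111001000001110011000110001 ^ 0b10101011101101010010001101010101 = 0b10001100100101011100010101100100 = 2358625636

2358625636


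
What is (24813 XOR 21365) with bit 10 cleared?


Step 1: 24813 ^ 21365 = 13208
Step 2: 13208 & ~(1 << 10) = 13208

13208


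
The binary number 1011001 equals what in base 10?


1011001 in decimal = 89

89


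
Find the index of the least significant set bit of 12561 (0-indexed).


0b11000100010001. Lowest set bit at position 0

0


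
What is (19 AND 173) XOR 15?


Step 1: 19 & 173 = 1
Step 2: 1 ^ 15 = 14

14


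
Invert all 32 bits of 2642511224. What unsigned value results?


2642511224 ^ 4294967295 = 1652456071

1652456071


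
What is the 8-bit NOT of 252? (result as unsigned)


~0b11111100 = 0b11 = 3 (8-bit unsigned)

3


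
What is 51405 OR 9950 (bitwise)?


0b1100100011001101 | 0b10011011011110 = 0b1110111011011111 = 61151

61151


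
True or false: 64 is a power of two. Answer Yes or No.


0b1000000. Only one bit set => Yes

Yes


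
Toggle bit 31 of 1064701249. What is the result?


1064701249 ^ (1 << 31) = 1064701249 ^ 2147483648 = 3212184897

3212184897


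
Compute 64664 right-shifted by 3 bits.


0b1111110010011000 >> 3 = 0b1111110010011 = 8083

8083


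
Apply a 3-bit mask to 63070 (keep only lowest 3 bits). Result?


63070 & 7 = 6

6


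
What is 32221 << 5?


0b111110111011101 << 5 = 0b11111011101110100000 = 1031072

1031072


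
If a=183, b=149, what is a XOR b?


183 ^ 149 = 34

34


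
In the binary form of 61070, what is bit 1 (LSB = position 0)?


0b1110111010001110, position 1 = 1

1


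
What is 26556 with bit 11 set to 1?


26556 | (1 << 11) = 26556 | 2048 = 28604

28604


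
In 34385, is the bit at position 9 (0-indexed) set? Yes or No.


0b1000011001010001, bit 9 = 1. Yes

Yes


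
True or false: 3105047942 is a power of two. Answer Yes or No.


0b10111001000100110100010110000110. Multiple bits set => No

No


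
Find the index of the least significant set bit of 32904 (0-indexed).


0b1000000010001000. Lowest set bit at position 3

3


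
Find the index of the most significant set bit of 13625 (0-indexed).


0b11010100111001. Highest set bit at position 13

13


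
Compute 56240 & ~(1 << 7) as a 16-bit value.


56240 & ~(1 << 7) = 56112

56112


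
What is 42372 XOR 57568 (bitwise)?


0b1010010110000100 ^ 0b1110000011100000 = 0b100010101100100 = 17764

17764


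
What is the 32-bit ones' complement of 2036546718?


2036546718 ^ 4294967295 = 2258420577

2258420577


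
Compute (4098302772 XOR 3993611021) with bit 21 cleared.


Step 1: 4098302772 ^ 3993611021 = 441354297
Step 2: 441354297 & ~(1 << 21) = 441354297

441354297


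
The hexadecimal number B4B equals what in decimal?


B4B hex = 2891 decimal

2891


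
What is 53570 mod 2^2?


53570 & 3 = 2

2


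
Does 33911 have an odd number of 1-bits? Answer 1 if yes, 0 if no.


0b1000010001110111 has 8 ones => parity 0

0


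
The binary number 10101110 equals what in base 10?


10101110 in decimal = 174

174


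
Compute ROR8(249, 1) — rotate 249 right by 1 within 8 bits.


Rotate 0b11111001 right by 1 (8-bit) = 0b11111100 = 252

252


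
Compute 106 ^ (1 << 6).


106 ^ (1 << 6) = 106 ^ 64 = 42

42


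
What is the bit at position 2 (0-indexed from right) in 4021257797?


0b11101111101011111000011001000101, position 2 = 1

1


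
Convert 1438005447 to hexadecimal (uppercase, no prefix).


1438005447 = 55B638C7 hex

55B638C7


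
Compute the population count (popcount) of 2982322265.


0b10110001110000101010000001011001 has 13 set bits

13


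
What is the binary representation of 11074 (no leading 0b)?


11074 = 10101101000010 in binary

10101101000010


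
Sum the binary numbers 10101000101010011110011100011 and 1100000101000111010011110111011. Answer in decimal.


10101000101010011110011100011 + 1100000101000111010011110111011 = 1110101101110001110010010011110 = 1975051422

1975051422


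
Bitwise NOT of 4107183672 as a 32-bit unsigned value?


~0b11110100110011101010011000111000 = 0b1011001100010101100111000111 = 187783623 (32-bit unsigned)

187783623


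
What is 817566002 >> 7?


0b110000101110110001000100110010 >> 7 = 0b11000010111011000100010 = 6387234

6387234


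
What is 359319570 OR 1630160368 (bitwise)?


0b10101011010101100100000010010 | 0b1100001001010100100010111110000 = 0b1110101011010101100110111110010 = 1969933810

1969933810


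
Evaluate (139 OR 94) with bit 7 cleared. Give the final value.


Step 1: 139 | 94 = 223
Step 2: 223 & ~(1 << 7) = 95

95


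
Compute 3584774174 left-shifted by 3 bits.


0b11010101101010110101000000011110 << 3 = 0b11010101101010110101000000011110000 = 28678193392

28678193392


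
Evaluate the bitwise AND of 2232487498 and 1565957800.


0b10000101000100010000111001001010 & 0b1011101010101101001111010101000 = 0b101000100000000111000001000 = 84938248

84938248


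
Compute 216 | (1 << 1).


216 | (1 << 1) = 216 | 2 = 218

218


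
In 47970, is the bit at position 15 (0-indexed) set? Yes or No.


0b1011101101100010, bit 15 = 1. Yes

Yes


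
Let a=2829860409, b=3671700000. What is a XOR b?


2829860409 ^ 3671700000 = 1920306201

1920306201


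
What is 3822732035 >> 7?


0b11100011110110100100001100000011 >> 7 = 0b1110001111011010010000110 = 29865094

29865094


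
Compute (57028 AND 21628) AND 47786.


Step 1: 57028 & 21628 = 21572
Step 2: 21572 & 47786 = 4096

4096


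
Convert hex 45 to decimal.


45 hex = 69 decimal

69


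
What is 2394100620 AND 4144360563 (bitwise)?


0b10001110101100110001001110001100 & 0b11110111000001011110110001110011 = 0b10000110000000010000000000000000 = 2248212480

2248212480


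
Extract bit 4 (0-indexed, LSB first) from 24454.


0b101111110000110, position 4 = 0

0


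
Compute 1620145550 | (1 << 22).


1620145550 | (1 << 22) = 1620145550 | 4194304 = 1624339854

1624339854


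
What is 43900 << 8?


0b1010101101111100 << 8 = 0b101010110111110000000000 = 11238400

11238400


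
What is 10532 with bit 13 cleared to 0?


10532 & ~(1 << 13) = 2340

2340


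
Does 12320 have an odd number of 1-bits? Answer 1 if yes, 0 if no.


0b11000000100000 has 3 ones => parity 1

1


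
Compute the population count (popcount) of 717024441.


0b101010101111001110110010111001 has 18 set bits

18


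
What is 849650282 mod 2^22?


849650282 & 4194303 = 2400874

2400874


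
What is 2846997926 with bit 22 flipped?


2846997926 ^ (1 << 22) = 2846997926 ^ 4194304 = 2851192230

2851192230


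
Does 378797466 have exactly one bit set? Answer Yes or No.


0b10110100100111111110110011010. Multiple bits set => No

No


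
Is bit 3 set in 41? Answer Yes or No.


0b101001, bit 3 = 1. Yes

Yes


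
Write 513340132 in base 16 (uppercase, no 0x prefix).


513340132 = 1E98F2E4 hex

1E98F2E4


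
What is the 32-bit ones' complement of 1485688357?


1485688357 ^ 4294967295 = 2809278938

2809278938


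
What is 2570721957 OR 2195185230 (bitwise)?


0b10011001001110100001101010100101 | 0b10000010110101111101111001001110 = 0b10011011111111111101111011101111 = 2617237231

2617237231


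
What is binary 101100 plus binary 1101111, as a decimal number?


101100 + 1101111 = 10011011 = 155

155


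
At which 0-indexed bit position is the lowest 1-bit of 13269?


0b11001111010101. Lowest set bit at position 0

0


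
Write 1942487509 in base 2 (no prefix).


1942487509 = 1110011110010000000000111010101 in binary

1110011110010000000000111010101


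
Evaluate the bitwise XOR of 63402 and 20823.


0b1111011110101010 ^ 0b101000101010111 = 0b1010011011111101 = 42749

42749


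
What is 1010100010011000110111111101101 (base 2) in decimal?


1010100010011000110111111101101 in decimal = 1414295533

1414295533


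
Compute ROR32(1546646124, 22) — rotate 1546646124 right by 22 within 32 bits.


Rotate 0b1011100001011111111001001101100 right by 22 (32-bit) = 0b10111111110010011011000101110000 = 3217666416

3217666416


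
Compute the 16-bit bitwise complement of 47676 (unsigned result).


~0b1011101000111100 = 0b100010111000011 = 17859 (16-bit unsigned)

17859


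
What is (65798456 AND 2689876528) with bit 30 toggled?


Step 1: 65798456 & 2689876528 = 4456496
Step 2: 4456496 ^ (1 << 30) = 4456496 ^ 1073741824 = 1078198320

1078198320


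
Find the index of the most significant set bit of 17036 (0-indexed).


0b100001010001100. Highest set bit at position 14

14


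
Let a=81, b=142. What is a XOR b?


81 ^ 142 = 223

223


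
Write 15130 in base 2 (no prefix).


15130 = 11101100011010 in binary

11101100011010


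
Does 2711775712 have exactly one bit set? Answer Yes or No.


0b10100001101000100110100111100000. Multiple bits set => No

No


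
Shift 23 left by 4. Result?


0b10111 << 4 = 0b101110000 = 368

368


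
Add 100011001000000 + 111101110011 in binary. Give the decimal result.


100011001000000 + 111101110011 = 101010110110011 = 21939

21939


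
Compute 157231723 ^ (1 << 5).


157231723 ^ (1 << 5) = 157231723 ^ 32 = 157231691

157231691


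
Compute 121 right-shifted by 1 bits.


0b1111001 >> 1 = 0b111100 = 60

60


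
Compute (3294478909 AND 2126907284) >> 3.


Step 1: 3294478909 & 2126907284 = 1145307668
Step 2: 1145307668 >> 3 = 143163458

143163458


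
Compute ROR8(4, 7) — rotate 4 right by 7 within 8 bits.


Rotate 0b100 right by 7 (8-bit) = 0b1000 = 8

8


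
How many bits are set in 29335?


0b111001010010111 has 9 set bits

9


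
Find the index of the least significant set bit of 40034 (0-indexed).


0b1001110001100010. Lowest set bit at position 1

1


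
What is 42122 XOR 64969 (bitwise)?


0b1010010010001010 ^ 0b1111110111001001 = 0b101100101000011 = 22851

22851


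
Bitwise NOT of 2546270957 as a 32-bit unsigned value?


~0b10010111110001010000001011101101 = 0b1101000001110101111110100010010 = 1748696338 (32-bit unsigned)

1748696338


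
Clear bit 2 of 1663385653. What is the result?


1663385653 & ~(1 << 2) = 1663385649

1663385649


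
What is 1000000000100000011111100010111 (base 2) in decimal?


1000000000100000011111100010111 in decimal = 1074806551

1074806551


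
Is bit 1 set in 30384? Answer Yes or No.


0b111011010110000, bit 1 = 0. No

No


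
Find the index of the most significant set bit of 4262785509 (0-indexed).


0b11111110000101001111000111100101. Highest set bit at position 31

31


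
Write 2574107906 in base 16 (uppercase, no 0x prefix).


2574107906 = 996DC502 hex

996DC502


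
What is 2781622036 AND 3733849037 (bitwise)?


0b10100101110011000010111100010100 & 0b11011110100011100000001111001101 = 0b10000100100011000000001100000100 = 2223768324

2223768324


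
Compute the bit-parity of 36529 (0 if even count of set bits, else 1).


0b1000111010110001 has 8 ones => parity 0

0


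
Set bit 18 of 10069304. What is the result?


10069304 | (1 << 18) = 10069304 | 262144 = 10331448

10331448


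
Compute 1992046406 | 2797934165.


0b1110110101111000011011101000110 | 0b10100110110001010001011001010101 = 0b11110110111111010011011101010111 = 4143789911

4143789911


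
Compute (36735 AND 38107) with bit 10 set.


Step 1: 36735 & 38107 = 33883
Step 2: 33883 | (1 << 10) = 33883 | 1024 = 33883

33883


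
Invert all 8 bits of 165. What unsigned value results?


165 ^ 255 = 90

90


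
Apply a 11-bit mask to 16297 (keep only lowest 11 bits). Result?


16297 & 2047 = 1961

1961


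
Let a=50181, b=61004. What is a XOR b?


50181 ^ 61004 = 10825

10825


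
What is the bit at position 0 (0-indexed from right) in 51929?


0b1100101011011001, position 0 = 1

1


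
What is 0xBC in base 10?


BC hex = 188 decimal

188


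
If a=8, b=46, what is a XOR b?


8 ^ 46 = 38

38


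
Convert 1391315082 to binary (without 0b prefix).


1391315082 = 1010010111011011100100010001010 in binary

1010010111011011100100010001010


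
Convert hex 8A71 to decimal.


8A71 hex = 35441 decimal

35441


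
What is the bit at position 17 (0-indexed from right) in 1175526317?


0b1000110000100010001101110101101, position 17 = 0

0


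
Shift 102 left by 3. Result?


0b1100110 << 3 = 0b1100110000 = 816

816


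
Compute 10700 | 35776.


0b10100111001100 | 0b1000101111000000 = 0b1010101111001100 = 43980

43980


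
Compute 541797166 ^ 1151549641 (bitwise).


0b100000010010110010101100101110 ^ 0b1000100101000110100000011001001 = 0b1100100111010000110101111100111 = 1692953575

1692953575


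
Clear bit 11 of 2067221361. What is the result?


2067221361 & ~(1 << 11) = 2067219313

2067219313


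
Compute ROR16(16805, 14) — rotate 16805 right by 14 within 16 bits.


Rotate 0b100000110100101 right by 14 (16-bit) = 0b11010010101 = 1685

1685


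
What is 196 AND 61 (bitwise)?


0b11000100 & 0b111101 = 0b100 = 4

4


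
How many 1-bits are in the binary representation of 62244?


0b1111001100100100 has 8 set bits

8


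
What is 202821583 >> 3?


0b1100000101101100111111001111 >> 3 = 0b1100000101101100111111001 = 25352697

25352697


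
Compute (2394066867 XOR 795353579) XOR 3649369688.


Step 1: 2394066867 ^ 795353579 = 2715463256
Step 2: 2715463256 ^ 3649369688 = 2019448832

2019448832


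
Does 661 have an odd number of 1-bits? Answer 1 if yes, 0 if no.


0b1010010101 has 5 ones => parity 1

1


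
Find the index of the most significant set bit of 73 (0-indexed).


0b1001001. Highest set bit at position 6

6


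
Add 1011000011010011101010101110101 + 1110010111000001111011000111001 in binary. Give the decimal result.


1011000011010011101010101110101 + 1110010111000001111011000111001 = 11001011010010101100101110101110 = 3410676654

3410676654


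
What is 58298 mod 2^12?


58298 & 4095 = 954

954


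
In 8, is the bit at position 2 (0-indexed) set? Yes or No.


0b1000, bit 2 = 0. No

No


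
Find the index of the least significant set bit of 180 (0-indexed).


0b10110100. Lowest set bit at position 2

2


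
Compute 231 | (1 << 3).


231 | (1 << 3) = 231 | 8 = 239

239


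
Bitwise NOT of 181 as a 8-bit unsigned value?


~0b10110101 = 0b1001010 = 74 (8-bit unsigned)

74


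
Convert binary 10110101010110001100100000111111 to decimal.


10110101010110001100100000111111 in decimal = 3042494527

3042494527


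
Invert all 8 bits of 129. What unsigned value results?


129 ^ 255 = 126

126


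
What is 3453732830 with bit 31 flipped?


3453732830 ^ (1 << 31) = 3453732830 ^ 2147483648 = 1306249182

1306249182


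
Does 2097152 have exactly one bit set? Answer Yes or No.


0b1000000000000000000000. Only one bit set => Yes

Yes


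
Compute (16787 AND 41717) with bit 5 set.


Step 1: 16787 & 41717 = 145
Step 2: 145 | (1 << 5) = 145 | 32 = 177

177


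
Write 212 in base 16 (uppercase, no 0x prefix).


212 = D4 hex

D4


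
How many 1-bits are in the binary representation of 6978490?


0b11010100111101110111010 has 15 set bits

15


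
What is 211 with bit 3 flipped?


211 ^ (1 << 3) = 211 ^ 8 = 219

219


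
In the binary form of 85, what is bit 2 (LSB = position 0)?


0b1010101, position 2 = 1

1


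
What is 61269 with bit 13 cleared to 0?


61269 & ~(1 << 13) = 53077

53077


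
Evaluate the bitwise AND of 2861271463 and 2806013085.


0b10101010100010111000100110100111 & 0b10100111010000000101110010011101 = 0b10100010000000000000100010000101 = 2717911173

2717911173


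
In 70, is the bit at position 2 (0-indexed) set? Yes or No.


0b1000110, bit 2 = 1. Yes

Yes


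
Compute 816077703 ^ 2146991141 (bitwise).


0b110000101001000101101110000111 ^ 0b1111111111110000111110000100101 = 0b1001111010111000010011110100010 = 1331439522

1331439522


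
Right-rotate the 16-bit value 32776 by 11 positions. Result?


Rotate 0b1000000000001000 right by 11 (16-bit) = 0b100010000 = 272

272


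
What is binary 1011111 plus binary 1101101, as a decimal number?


1011111 + 1101101 = 11001100 = 204

204


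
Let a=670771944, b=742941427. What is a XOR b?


670771944 ^ 742941427 = 196298779

196298779


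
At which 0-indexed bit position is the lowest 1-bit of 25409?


0b110001101000001. Lowest set bit at position 0

0


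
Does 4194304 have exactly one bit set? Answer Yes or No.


0b10000000000000000000000. Only one bit set => Yes

Yes


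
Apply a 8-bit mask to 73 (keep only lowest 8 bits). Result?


73 & 255 = 73

73


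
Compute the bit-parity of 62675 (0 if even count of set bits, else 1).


0b1111010011010011 has 10 ones => parity 0

0


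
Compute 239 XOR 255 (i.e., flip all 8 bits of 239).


239 ^ 255 = 16

16


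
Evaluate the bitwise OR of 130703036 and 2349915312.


0b111110010100101111010111100 | 0b10001100000100001101110010110000 = 0b10001111110110101101111010111100 = 2413485756

2413485756


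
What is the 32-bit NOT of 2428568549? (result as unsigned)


~0b10010000110000010000001111100101 = 0b1101111001111101111110000011010 = 1866398746 (32-bit unsigned)

1866398746


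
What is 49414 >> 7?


0b1100000100000110 >> 7 = 0b110000010 = 386

386


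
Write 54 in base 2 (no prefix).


54 = 110110 in binary

110110


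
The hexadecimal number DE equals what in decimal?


DE hex = 222 decimal

222


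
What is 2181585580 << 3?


0b10000010000010000101101010101100 << 3 = 0b10000010000010000101101010101100000 = 17452684640

17452684640


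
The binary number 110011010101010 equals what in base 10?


110011010101010 in decimal = 26282

26282


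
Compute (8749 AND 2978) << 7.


Step 1: 8749 & 2978 = 544
Step 2: 544 << 7 = 69632

69632


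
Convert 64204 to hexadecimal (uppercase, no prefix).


64204 = FACC hex

FACC


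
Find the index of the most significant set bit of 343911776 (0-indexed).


0b10100011111111010110101100000. Highest set bit at position 28

28


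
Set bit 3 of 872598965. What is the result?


872598965 | (1 << 3) = 872598965 | 8 = 872598973

872598973


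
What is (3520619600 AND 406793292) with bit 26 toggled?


Step 1: 3520619600 & 406793292 = 270017600
Step 2: 270017600 ^ (1 << 26) = 270017600 ^ 67108864 = 337126464

337126464


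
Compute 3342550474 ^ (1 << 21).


3342550474 ^ (1 << 21) = 3342550474 ^ 2097152 = 3340453322

3340453322


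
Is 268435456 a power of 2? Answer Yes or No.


0b10000000000000000000000000000. Only one bit set => Yes

Yes


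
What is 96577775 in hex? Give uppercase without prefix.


96577775 = 5C1A8EF hex

5C1A8EF


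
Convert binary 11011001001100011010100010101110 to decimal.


11011001001100011010100010101110 in decimal = 3643910318

3643910318


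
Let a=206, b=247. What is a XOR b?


206 ^ 247 = 57

57


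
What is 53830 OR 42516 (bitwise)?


0b1101001001000110 | 0b1010011000010100 = 0b1111011001010110 = 63062

63062


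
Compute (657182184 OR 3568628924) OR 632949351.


Step 1: 657182184 | 3568628924 = 4156554748
Step 2: 4156554748 | 632949351 = 4156555263

4156555263


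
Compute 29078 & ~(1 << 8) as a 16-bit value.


29078 & ~(1 << 8) = 28822

28822


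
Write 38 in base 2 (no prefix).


38 = 100110 in binary

100110


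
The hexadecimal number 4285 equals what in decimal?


4285 hex = 17029 decimal

17029


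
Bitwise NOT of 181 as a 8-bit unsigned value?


~0b10110101 = 0b1001010 = 74 (8-bit unsigned)

74


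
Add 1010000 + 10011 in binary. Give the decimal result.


1010000 + 10011 = 1100011 = 99

99


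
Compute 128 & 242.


0b10000000 & 0b11110010 = 0b10000000 = 128

128


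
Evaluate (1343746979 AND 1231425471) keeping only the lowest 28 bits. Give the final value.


Step 1: 1343746979 & 1231425471 = 1074135971
Step 2: 1074135971 & 268435455 = 394147

394147


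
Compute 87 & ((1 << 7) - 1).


87 & 127 = 87

87


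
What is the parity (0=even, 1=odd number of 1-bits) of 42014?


0b1010010000011110 has 7 ones => parity 1

1


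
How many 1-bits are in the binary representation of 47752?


0b1011101010001000 has 7 set bits

7


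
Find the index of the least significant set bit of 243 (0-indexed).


0b11110011. Lowest set bit at position 0

0


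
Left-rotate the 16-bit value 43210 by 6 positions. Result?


Rotate 0b1010100011001010 left by 6 (16-bit) = 0b11001010101010 = 12970

12970


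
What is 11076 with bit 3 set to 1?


11076 | (1 << 3) = 11076 | 8 = 11084

11084


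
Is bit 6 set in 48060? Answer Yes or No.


0b1011101110111100, bit 6 = 0. No

No


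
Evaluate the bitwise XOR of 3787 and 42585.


0b111011001011 ^ 0b1010011001011001 = 0b1010100010010010 = 43154

43154


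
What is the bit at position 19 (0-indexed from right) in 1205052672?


0b1000111110100111010010100000000, position 19 = 0

0


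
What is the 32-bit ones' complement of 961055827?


961055827 ^ 4294967295 = 3333911468

3333911468


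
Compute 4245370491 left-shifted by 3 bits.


0b11111101000010110011011001111011 << 3 = 0b11111101000010110011011001111011000 = 33962963928

33962963928
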